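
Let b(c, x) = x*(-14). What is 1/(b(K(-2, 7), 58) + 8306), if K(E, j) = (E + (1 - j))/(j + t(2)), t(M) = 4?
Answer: 1/7494 ≈ 0.00013344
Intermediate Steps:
K(E, j) = (1 + E - j)/(4 + j) (K(E, j) = (E + (1 - j))/(j + 4) = (1 + E - j)/(4 + j))
b(c, x) = -14*x
1/(b(K(-2, 7), 58) + 8306) = 1/(-14*58 + 8306) = 1/(-812 + 8306) = 1/7494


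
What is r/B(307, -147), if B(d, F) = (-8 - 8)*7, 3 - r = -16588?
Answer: -16591/112 ≈ -148.13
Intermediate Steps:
r = 16591 (r = 3 - 1*(-16588) = 3 + 16588 = 16591)
B(d, F) = -112 (B(d, F) = -16*7 = -112)
r/B(307, -147) = 16591/(-112) = 16591*(-1/112) = -16591/112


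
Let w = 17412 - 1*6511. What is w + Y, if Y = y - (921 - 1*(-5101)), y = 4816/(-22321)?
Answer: 108899343/22321 ≈ 4878.8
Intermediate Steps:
y = -4816/22321 (y = 4816*(-1/22321) = -4816/22321 ≈ -0.21576)
w = 10901 (w = 17412 - 6511 = 10901)
Y = -134421878/22321 (Y = -4816/22321 - (921 - 1*(-5101)) = -4816/22321 - (921 + 5101) = -4816/22321 - 1*6022 = -4816/22321 - 6022 = -134421878/22321 ≈ -6022.2)
w + Y = 10901 - 134421878/22321 = 108899343/22321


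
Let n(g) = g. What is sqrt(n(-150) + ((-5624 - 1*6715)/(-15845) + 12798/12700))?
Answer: I*sqrt(2400710742153114)/4024630 ≈ 12.174*I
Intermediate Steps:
sqrt(n(-150) + ((-5624 - 1*6715)/(-15845) + 12798/12700)) = sqrt(-150 + ((-5624 - 1*6715)/(-15845) + 12798/12700)) = sqrt(-150 + ((-5624 - 6715)*(-1/15845) + 12798*(1/12700))) = sqrt(-150 + (-12339*(-1/15845) + 6399/6350)) = sqrt(-150 + (12339/15845 + 6399/6350)) = sqrt(-150 + 35948961/20123150) = sqrt(-2982523539/20123150) = I*sqrt(2400710742153114)/4024630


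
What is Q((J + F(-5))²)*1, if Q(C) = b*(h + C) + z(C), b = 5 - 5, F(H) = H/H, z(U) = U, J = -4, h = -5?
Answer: 9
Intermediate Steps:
F(H) = 1
b = 0
Q(C) = C (Q(C) = 0*(-5 + C) + C = 0 + C = C)
Q((J + F(-5))²)*1 = (-4 + 1)²*1 = (-3)²*1 = 9*1 = 9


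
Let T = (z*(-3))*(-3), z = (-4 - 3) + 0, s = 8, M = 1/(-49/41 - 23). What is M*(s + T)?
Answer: 2255/992 ≈ 2.2732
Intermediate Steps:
M = -41/992 (M = 1/(-49*1/41 - 23) = 1/(-49/41 - 23) = 1/(-992/41) = -41/992 ≈ -0.041331)
z = -7 (z = -7 + 0 = -7)
T = -63 (T = -7*(-3)*(-3) = 21*(-3) = -63)
M*(s + T) = -41*(8 - 63)/992 = -41/992*(-55) = 2255/992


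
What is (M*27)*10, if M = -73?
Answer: -19710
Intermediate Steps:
(M*27)*10 = -73*27*10 = -1971*10 = -19710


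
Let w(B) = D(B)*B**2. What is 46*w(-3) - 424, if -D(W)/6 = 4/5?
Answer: -12056/5 ≈ -2411.2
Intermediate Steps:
D(W) = -24/5
w(B) = -24*B**2/5
46*w(-3) - 424 = 46*(-24/5*(-3)**2) - 424 = 46*(-24/5*9) - 424 = 46*(-216/5) - 424 = -9936/5 - 424 = -12056/5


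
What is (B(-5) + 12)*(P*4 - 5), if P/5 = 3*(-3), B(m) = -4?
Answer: -1480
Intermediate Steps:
P = -45 (P = 5*(3*(-3)) = 5*(-9) = -45)
(B(-5) + 12)*(P*4 - 5) = (-4 + 12)*(-45*4 - 5) = 8*(-180 - 5) = 8*(-185) = -1480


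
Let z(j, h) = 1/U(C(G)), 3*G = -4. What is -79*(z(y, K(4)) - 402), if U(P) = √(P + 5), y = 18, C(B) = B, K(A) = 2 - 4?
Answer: 31758 - 79*√33/11 ≈ 31717.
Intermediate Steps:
K(A) = -2
G = -4/3 (G = (⅓)*(-4) = -4/3 ≈ -1.3333)
U(P) = √(5 + P)
z(j, h) = √33/11 (z(j, h) = 1/(√(5 - 4/3)) = 1/(√(11/3)) = 1/(√33/3) = √33/11)
-79*(z(y, K(4)) - 402) = -79*(√33/11 - 402) = -79*(-402 + √33/11) = 31758 - 79*√33/11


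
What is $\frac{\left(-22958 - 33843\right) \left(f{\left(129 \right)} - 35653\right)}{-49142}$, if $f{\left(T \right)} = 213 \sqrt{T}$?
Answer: $- \frac{2025126053}{49142} + \frac{12098613 \sqrt{129}}{49142} \approx -38413.0$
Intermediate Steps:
$\frac{\left(-22958 - 33843\right) \left(f{\left(129 \right)} - 35653\right)}{-49142} = \frac{\left(-22958 - 33843\right) \left(213 \sqrt{129} - 35653\right)}{-49142} = - 56801 \left(-35653 + 213 \sqrt{129}\right) \left(- \frac{1}{49142}\right) = \left(2025126053 - 12098613 \sqrt{129}\right) \left(- \frac{1}{49142}\right) = - \frac{2025126053}{49142} + \frac{12098613 \sqrt{129}}{49142}$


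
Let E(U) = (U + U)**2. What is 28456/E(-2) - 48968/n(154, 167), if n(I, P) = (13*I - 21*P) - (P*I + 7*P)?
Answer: 12636035/7098 ≈ 1780.2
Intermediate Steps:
n(I, P) = -28*P + 13*I - I*P (n(I, P) = (-21*P + 13*I) - (I*P + 7*P) = (-21*P + 13*I) - (7*P + I*P) = (-21*P + 13*I) + (-7*P - I*P) = -28*P + 13*I - I*P)
E(U) = 4*U**2 (E(U) = (2*U)**2 = 4*U**2)
28456/E(-2) - 48968/n(154, 167) = 28456/((4*(-2)**2)) - 48968/(-28*167 + 13*154 - 1*154*167) = 28456/((4*4)) - 48968/(-4676 + 2002 - 25718) = 28456/16 - 48968/(-28392) = 28456*(1/16) - 48968*(-1/28392) = 3557/2 + 6121/3549 = 12636035/7098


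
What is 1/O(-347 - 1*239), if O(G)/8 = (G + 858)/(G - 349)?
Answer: -55/128 ≈ -0.42969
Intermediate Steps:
O(G) = 8*(858 + G)/(-349 + G) (O(G) = 8*((G + 858)/(G - 349)) = 8*((858 + G)/(-349 + G)) = 8*(858 + G)/(-349 + G))
1/O(-347 - 1*239) = 1/(8*(858 + (-347 - 1*239))/(-349 + (-347 - 1*239))) = 1/(8*(858 + (-347 - 239))/(-349 + (-347 - 239))) = 1/(8*(858 - 586)/(-349 - 586)) = 1/(8*272/(-935)) = 1/(8*(-1/935)*272) = 1/(-128/55) = -55/128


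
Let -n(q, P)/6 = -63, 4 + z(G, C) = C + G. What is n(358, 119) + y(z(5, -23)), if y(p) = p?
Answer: 356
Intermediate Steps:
z(G, C) = -4 + C + G (z(G, C) = -4 + (C + G) = -4 + C + G)
n(q, P) = 378 (n(q, P) = -6*(-63) = 378)
n(358, 119) + y(z(5, -23)) = 378 + (-4 - 23 + 5) = 378 - 22 = 356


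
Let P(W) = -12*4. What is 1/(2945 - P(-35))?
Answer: 1/2993 ≈ 0.00033411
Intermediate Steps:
P(W) = -48
1/(2945 - P(-35)) = 1/(2945 - 1*(-48)) = 1/(2945 + 48) = 1/2993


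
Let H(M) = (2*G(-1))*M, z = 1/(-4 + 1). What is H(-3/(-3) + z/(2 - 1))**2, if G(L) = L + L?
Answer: 64/9 ≈ 7.1111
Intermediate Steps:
z = -1/3 (z = 1/(-3) = -1/3 ≈ -0.33333)
G(L) = 2*L
H(M) = -4*M (H(M) = (2*(2*(-1)))*M = (2*(-2))*M = -4*M)
H(-3/(-3) + z/(2 - 1))**2 = (-4*(-3/(-3) - 1/(3*(2 - 1))))**2 = (-4*(-3*(-1/3) - 1/3/1))**2 = (-4*(1 - 1/3*1))**2 = (-4*(1 - 1/3))**2 = (-4*2/3)**2 = (-8/3)**2 = 64/9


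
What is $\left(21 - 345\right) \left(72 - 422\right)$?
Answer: $113400$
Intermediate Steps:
$\left(21 - 345\right) \left(72 - 422\right) = \left(-324\right) \left(-350\right) = 113400$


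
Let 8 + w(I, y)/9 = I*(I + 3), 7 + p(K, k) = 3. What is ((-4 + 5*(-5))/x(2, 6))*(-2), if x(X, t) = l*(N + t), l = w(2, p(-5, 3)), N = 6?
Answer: 29/108 ≈ 0.26852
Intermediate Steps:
p(K, k) = -4 (p(K, k) = -7 + 3 = -4)
w(I, y) = -72 + 9*I*(3 + I) (w(I, y) = -72 + 9*(I*(I + 3)) = -72 + 9*(I*(3 + I)) = -72 + 9*I*(3 + I))
l = 18 (l = -72 + 9*2² + 27*2 = -72 + 9*4 + 54 = -72 + 36 + 54 = 18)
x(X, t) = 108 + 18*t (x(X, t) = 18*(6 + t) = 108 + 18*t)
((-4 + 5*(-5))/x(2, 6))*(-2) = ((-4 + 5*(-5))/(108 + 18*6))*(-2) = ((-4 - 25)/(108 + 108))*(-2) = (-29/216)*(-2) = ((1/216)*(-29))*(-2) = -29/216*(-2) = 29/108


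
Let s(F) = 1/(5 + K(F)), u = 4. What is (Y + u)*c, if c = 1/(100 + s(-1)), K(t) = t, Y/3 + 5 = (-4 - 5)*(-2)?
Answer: 172/401 ≈ 0.42893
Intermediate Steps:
Y = 39 (Y = -15 + 3*((-4 - 5)*(-2)) = -15 + 3*(-9*(-2)) = -15 + 3*18 = -15 + 54 = 39)
s(F) = 1/(5 + F)
c = 4/401 (c = 1/(100 + 1/(5 - 1)) = 1/(100 + 1/4) = 1/(100 + ¼) = 1/(401/4) = 4/401 ≈ 0.0099751)
(Y + u)*c = (39 + 4)*(4/401) = 43*(4/401) = 172/401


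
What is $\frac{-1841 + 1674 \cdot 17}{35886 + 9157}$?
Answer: $\frac{26617}{45043} \approx 0.59092$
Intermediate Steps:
$\frac{-1841 + 1674 \cdot 17}{35886 + 9157} = \frac{-1841 + 28458}{45043} = 26617 \cdot \frac{1}{45043} = \frac{26617}{45043}$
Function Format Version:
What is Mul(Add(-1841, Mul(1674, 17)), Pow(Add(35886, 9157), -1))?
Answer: Rational(26617, 45043) ≈ 0.59092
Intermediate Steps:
Mul(Add(-1841, Mul(1674, 17)), Pow(Add(35886, 9157), -1)) = Mul(Add(-1841, 28458), Pow(45043, -1)) = Mul(26617, Rational(1, 45043)) = Rational(26617, 45043)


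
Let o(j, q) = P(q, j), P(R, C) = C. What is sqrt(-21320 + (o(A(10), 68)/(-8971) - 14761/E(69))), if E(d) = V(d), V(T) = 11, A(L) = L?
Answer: I*sqrt(220680316451441)/98681 ≈ 150.54*I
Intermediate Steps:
o(j, q) = j
E(d) = 11
sqrt(-21320 + (o(A(10), 68)/(-8971) - 14761/E(69))) = sqrt(-21320 + (10/(-8971) - 14761/11)) = sqrt(-21320 + (10*(-1/8971) - 14761*1/11)) = sqrt(-21320 + (-10/8971 - 14761/11)) = sqrt(-21320 - 132421041/98681) = sqrt(-2236299961/98681) = I*sqrt(220680316451441)/98681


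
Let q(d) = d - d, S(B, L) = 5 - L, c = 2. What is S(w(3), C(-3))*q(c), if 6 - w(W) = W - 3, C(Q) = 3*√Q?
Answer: 0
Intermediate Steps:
w(W) = 9 - W (w(W) = 6 - (W - 3) = 6 - (-3 + W) = 6 + (3 - W) = 9 - W)
q(d) = 0
S(w(3), C(-3))*q(c) = (5 - 3*√(-3))*0 = (5 - 3*I*√3)*0 = 0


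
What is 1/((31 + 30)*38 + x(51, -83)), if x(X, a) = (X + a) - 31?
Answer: 1/2255 ≈ 0.00044346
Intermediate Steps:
x(X, a) = -31 + X + a
1/((31 + 30)*38 + x(51, -83)) = 1/((31 + 30)*38 + (-31 + 51 - 83)) = 1/(61*38 - 63) = 1/(2318 - 63) = 1/2255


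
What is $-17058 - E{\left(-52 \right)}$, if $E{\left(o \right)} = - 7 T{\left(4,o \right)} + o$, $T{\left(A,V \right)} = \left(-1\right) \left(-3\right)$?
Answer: $-16985$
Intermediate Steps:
$T{\left(A,V \right)} = 3$
$E{\left(o \right)} = -21 + o$ ($E{\left(o \right)} = \left(-7\right) 3 + o = -21 + o$)
$-17058 - E{\left(-52 \right)} = -17058 - \left(-21 - 52\right) = -17058 - -73 = -17058 + 73 = -16985$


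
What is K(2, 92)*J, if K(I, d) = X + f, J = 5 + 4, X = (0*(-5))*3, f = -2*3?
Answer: -54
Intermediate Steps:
f = -6
X = 0 (X = 0*3 = 0)
J = 9
K(I, d) = -6 (K(I, d) = 0 - 6 = -6)
K(2, 92)*J = -6*9 = -54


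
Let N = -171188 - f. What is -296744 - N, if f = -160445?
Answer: -286001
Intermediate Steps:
N = -10743 (N = -171188 - 1*(-160445) = -171188 + 160445 = -10743)
-296744 - N = -296744 - 1*(-10743) = -296744 + 10743 = -286001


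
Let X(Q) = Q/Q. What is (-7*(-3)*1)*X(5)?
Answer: 21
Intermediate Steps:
X(Q) = 1
(-7*(-3)*1)*X(5) = (-7*(-3)*1)*1 = (21*1)*1 = 21*1 = 21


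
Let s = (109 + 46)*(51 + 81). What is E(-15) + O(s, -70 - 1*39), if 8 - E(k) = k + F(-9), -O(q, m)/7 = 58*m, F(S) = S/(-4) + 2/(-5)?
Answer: 885503/20 ≈ 44275.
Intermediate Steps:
s = 20460 (s = 155*132 = 20460)
F(S) = -⅖ - S/4 (F(S) = S*(-¼) + 2*(-⅕) = -S/4 - ⅖ = -⅖ - S/4)
O(q, m) = -406*m
E(k) = 123/20 - k (E(k) = 8 - (k + (-⅖ - ¼*(-9))) = 8 - (k + (-⅖ + 9/4)) = 8 - (k + 37/20) = 8 - (37/20 + k) = 8 + (-37/20 - k) = 123/20 - k)
E(-15) + O(s, -70 - 1*39) = (123/20 - 1*(-15)) - 406*(-70 - 1*39) = (123/20 + 15) - 406*(-70 - 39) = 423/20 - 406*(-109) = 423/20 + 44254 = 885503/20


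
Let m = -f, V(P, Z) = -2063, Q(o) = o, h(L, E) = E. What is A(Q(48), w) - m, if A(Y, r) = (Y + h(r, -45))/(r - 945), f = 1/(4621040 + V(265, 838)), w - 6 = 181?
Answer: -13856173/3501184566 ≈ -0.0039576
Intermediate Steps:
w = 187 (w = 6 + 181 = 187)
f = 1/4618977 (f = 1/(4621040 - 2063) = 1/4618977 ≈ 2.1650e-7)
A(Y, r) = (-45 + Y)/(-945 + r) (A(Y, r) = (Y - 45)/(r - 945) = (-45 + Y)/(-945 + r))
m = -1/4618977 (m = -1*1/4618977 = -1/4618977 ≈ -2.1650e-7)
A(Q(48), w) - m = (-45 + 48)/(-945 + 187) - 1*(-1/4618977) = 3/(-758) + 1/4618977 = -1/758*3 + 1/4618977 = -3/758 + 1/4618977 = -13856173/3501184566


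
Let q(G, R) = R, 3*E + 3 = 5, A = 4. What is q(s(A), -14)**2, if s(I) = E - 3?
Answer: 196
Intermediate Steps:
E = 2/3 (E = -1 + (1/3)*5 = -1 + 5/3 = 2/3 ≈ 0.66667)
s(I) = -7/3 (s(I) = 2/3 - 3 = -7/3)
q(s(A), -14)**2 = (-14)**2 = 196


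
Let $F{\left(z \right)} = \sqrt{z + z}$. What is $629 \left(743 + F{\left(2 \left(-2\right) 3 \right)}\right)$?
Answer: $467347 + 1258 i \sqrt{6} \approx 4.6735 \cdot 10^{5} + 3081.5 i$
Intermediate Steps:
$F{\left(z \right)} = \sqrt{2} \sqrt{z}$ ($F{\left(z \right)} = \sqrt{2 z} = \sqrt{2} \sqrt{z}$)
$629 \left(743 + F{\left(2 \left(-2\right) 3 \right)}\right) = 629 \left(743 + \sqrt{2} \sqrt{2 \left(-2\right) 3}\right) = 629 \left(743 + \sqrt{2} \sqrt{\left(-4\right) 3}\right) = 629 \left(743 + \sqrt{2} \sqrt{-12}\right) = 629 \left(743 + \sqrt{2} \cdot 2 i \sqrt{3}\right) = 629 \left(743 + 2 i \sqrt{6}\right) = 467347 + 1258 i \sqrt{6}$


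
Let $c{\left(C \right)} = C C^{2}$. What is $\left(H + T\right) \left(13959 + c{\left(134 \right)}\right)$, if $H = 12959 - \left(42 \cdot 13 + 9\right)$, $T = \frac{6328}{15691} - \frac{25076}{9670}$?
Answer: $\frac{2276978082109063906}{75865985} \approx 3.0013 \cdot 10^{10}$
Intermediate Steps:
$T = - \frac{166137878}{75865985}$ ($T = 6328 \cdot \frac{1}{15691} - \frac{12538}{4835} = \frac{6328}{15691} - \frac{12538}{4835} = - \frac{166137878}{75865985} \approx -2.1899$)
$H = 12404$ ($H = 12959 - \left(546 + 9\right) = 12959 - 555 = 12404$)
$c{\left(C \right)} = C^{3}$
$\left(H + T\right) \left(13959 + c{\left(134 \right)}\right) = \left(12404 - \frac{166137878}{75865985}\right) \left(13959 + 134^{3}\right) = \frac{940875540062 \left(13959 + 2406104\right)}{75865985} = \frac{940875540062}{75865985} \cdot 2420063 = \frac{2276978082109063906}{75865985}$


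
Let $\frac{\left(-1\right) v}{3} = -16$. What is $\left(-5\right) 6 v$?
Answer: $-1440$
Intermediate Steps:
$v = 48$ ($v = \left(-3\right) \left(-16\right) = 48$)
$\left(-5\right) 6 v = \left(-5\right) 6 \cdot 48 = \left(-30\right) 48 = -1440$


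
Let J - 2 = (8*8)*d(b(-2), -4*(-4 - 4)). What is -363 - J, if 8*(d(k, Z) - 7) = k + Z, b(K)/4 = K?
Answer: -1005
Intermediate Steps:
b(K) = 4*K
d(k, Z) = 7 + Z/8 + k/8 (d(k, Z) = 7 + (k + Z)/8 = 7 + (Z + k)/8 = 7 + (Z/8 + k/8) = 7 + Z/8 + k/8)
J = 642 (J = 2 + (8*8)*(7 + (-4*(-4 - 4))/8 + (4*(-2))/8) = 2 + 64*(7 + (-4*(-8))/8 + (1/8)*(-8)) = 2 + 64*(7 + (1/8)*32 - 1) = 2 + 64*(7 + 4 - 1) = 2 + 64*10 = 2 + 640 = 642)
-363 - J = -363 - 1*642 = -363 - 642 = -1005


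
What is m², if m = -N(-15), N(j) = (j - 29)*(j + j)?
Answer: 1742400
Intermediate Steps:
N(j) = 2*j*(-29 + j) (N(j) = (-29 + j)*(2*j) = 2*j*(-29 + j))
m = -1320 (m = -2*(-15)*(-29 - 15) = -2*(-15)*(-44) = -1*1320 = -1320)
m² = (-1320)² = 1742400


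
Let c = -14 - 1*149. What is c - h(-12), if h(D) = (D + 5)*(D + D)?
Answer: -331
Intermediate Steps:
c = -163 (c = -14 - 149 = -163)
h(D) = 2*D*(5 + D) (h(D) = (5 + D)*(2*D) = 2*D*(5 + D))
c - h(-12) = -163 - 2*(-12)*(5 - 12) = -163 - 2*(-12)*(-7) = -163 - 1*168 = -163 - 168 = -331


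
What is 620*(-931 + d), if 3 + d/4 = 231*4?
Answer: 1706860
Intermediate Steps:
d = 3684 (d = -12 + 4*(231*4) = -12 + 4*924 = -12 + 3696 = 3684)
620*(-931 + d) = 620*(-931 + 3684) = 620*2753 = 1706860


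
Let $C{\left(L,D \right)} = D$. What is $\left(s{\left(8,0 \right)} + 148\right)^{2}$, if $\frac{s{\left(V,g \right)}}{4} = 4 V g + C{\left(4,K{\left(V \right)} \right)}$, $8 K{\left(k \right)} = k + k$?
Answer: $24336$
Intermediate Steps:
$K{\left(k \right)} = \frac{k}{4}$ ($K{\left(k \right)} = \frac{k + k}{8} = \frac{2 k}{8} = \frac{k}{4}$)
$s{\left(V,g \right)} = V + 16 V g$ ($s{\left(V,g \right)} = 4 \left(4 V g + \frac{V}{4}\right) = 4 \left(\frac{V}{4} + 4 V g\right) = V + 16 V g$)
$\left(s{\left(8,0 \right)} + 148\right)^{2} = \left(8 \left(1 + 16 \cdot 0\right) + 148\right)^{2} = \left(8 \left(1 + 0\right) + 148\right)^{2} = \left(8 \cdot 1 + 148\right)^{2} = \left(8 + 148\right)^{2} = 156^{2} = 24336$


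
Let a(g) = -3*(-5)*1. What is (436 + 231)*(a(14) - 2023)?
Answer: -1339336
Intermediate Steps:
a(g) = 15 (a(g) = 15*1 = 15)
(436 + 231)*(a(14) - 2023) = (436 + 231)*(15 - 2023) = 667*(-2008) = -1339336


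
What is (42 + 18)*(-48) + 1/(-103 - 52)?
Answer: -446401/155 ≈ -2880.0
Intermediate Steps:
(42 + 18)*(-48) + 1/(-103 - 52) = 60*(-48) + 1/(-155) = -2880 - 1/155 = -446401/155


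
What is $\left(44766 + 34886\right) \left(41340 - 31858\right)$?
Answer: $755260264$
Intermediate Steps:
$\left(44766 + 34886\right) \left(41340 - 31858\right) = 79652 \cdot 9482 = 755260264$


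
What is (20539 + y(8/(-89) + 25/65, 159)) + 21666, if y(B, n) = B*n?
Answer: 48885404/1157 ≈ 42252.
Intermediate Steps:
(20539 + y(8/(-89) + 25/65, 159)) + 21666 = (20539 + (8/(-89) + 25/65)*159) + 21666 = (20539 + (8*(-1/89) + 25*(1/65))*159) + 21666 = (20539 + (-8/89 + 5/13)*159) + 21666 = (20539 + (341/1157)*159) + 21666 = (20539 + 54219/1157) + 21666 = 23817842/1157 + 21666 = 48885404/1157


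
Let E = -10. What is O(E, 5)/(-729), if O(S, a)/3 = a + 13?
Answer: -2/27 ≈ -0.074074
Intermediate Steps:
O(S, a) = 39 + 3*a (O(S, a) = 3*(a + 13) = 3*(13 + a) = 39 + 3*a)
O(E, 5)/(-729) = (39 + 3*5)/(-729) = (39 + 15)*(-1/729) = 54*(-1/729) = -2/27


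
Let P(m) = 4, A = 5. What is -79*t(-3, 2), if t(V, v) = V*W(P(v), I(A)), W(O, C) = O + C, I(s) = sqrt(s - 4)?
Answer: 1185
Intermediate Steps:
I(s) = sqrt(-4 + s)
W(O, C) = C + O
t(V, v) = 5*V (t(V, v) = V*(sqrt(-4 + 5) + 4) = V*(sqrt(1) + 4) = V*(1 + 4) = V*5 = 5*V)
-79*t(-3, 2) = -395*(-3) = -79*(-15) = 1185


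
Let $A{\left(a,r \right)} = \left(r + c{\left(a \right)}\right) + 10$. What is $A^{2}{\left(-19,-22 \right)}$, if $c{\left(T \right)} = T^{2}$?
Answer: $121801$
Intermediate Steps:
$A{\left(a,r \right)} = 10 + r + a^{2}$ ($A{\left(a,r \right)} = \left(r + a^{2}\right) + 10 = 10 + r + a^{2}$)
$A^{2}{\left(-19,-22 \right)} = \left(10 - 22 + \left(-19\right)^{2}\right)^{2} = \left(10 - 22 + 361\right)^{2} = 349^{2} = 121801$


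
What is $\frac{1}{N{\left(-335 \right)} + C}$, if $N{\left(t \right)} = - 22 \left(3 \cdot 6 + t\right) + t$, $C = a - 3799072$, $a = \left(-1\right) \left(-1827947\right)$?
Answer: $- \frac{1}{1964486} \approx -5.0904 \cdot 10^{-7}$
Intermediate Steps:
$a = 1827947$
$C = -1971125$ ($C = 1827947 - 3799072 = -1971125$)
$N{\left(t \right)} = -396 - 21 t$ ($N{\left(t \right)} = - 22 \left(18 + t\right) + t = \left(-396 - 22 t\right) + t = -396 - 21 t$)
$\frac{1}{N{\left(-335 \right)} + C} = \frac{1}{\left(-396 - -7035\right) - 1971125} = \frac{1}{\left(-396 + 7035\right) - 1971125} = \frac{1}{6639 - 1971125} = \frac{1}{-1964486} = - \frac{1}{1964486}$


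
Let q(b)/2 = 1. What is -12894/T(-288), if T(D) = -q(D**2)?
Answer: 6447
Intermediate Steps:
q(b) = 2 (q(b) = 2*1 = 2)
T(D) = -2 (T(D) = -1*2 = -2)
-12894/T(-288) = -12894/(-2) = -12894*(-1/2) = 6447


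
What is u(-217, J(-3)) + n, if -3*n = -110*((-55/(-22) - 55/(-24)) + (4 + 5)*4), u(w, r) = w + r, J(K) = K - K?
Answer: 46033/36 ≈ 1278.7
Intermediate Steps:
J(K) = 0
u(w, r) = r + w
n = 53845/36 (n = -(-110)*((-55/(-22) - 55/(-24)) + (4 + 5)*4)/3 = -(-110)*((-55*(-1/22) - 55*(-1/24)) + 9*4)/3 = -(-110)*((5/2 + 55/24) + 36)/3 = -(-110)*(115/24 + 36)/3 = -(-110)*979/(3*24) = -1/3*(-53845/12) = 53845/36 ≈ 1495.7)
u(-217, J(-3)) + n = (0 - 217) + 53845/36 = -217 + 53845/36 = 46033/36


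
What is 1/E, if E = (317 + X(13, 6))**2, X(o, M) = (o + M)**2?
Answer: 1/459684 ≈ 2.1754e-6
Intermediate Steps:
X(o, M) = (M + o)**2
E = 459684 (E = (317 + (6 + 13)**2)**2 = (317 + 19**2)**2 = (317 + 361)**2 = 678**2 = 459684)
1/E = 1/459684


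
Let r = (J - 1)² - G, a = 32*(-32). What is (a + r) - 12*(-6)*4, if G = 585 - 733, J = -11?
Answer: -444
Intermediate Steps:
a = -1024
G = -148
r = 292 (r = (-11 - 1)² - 1*(-148) = (-12)² + 148 = 144 + 148 = 292)
(a + r) - 12*(-6)*4 = (-1024 + 292) - 12*(-6)*4 = -732 + 72*4 = -732 + 288 = -444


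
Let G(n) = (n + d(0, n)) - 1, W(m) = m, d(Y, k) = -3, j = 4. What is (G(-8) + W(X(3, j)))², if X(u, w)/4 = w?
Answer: 16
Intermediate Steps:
X(u, w) = 4*w
G(n) = -4 + n (G(n) = (n - 3) - 1 = (-3 + n) - 1 = -4 + n)
(G(-8) + W(X(3, j)))² = ((-4 - 8) + 4*4)² = (-12 + 16)² = 4² = 16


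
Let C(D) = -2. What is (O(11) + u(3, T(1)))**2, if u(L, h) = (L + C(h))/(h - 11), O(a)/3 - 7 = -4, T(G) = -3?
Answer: 15625/196 ≈ 79.719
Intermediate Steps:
O(a) = 9 (O(a) = 21 + 3*(-4) = 21 - 12 = 9)
u(L, h) = (-2 + L)/(-11 + h) (u(L, h) = (L - 2)/(h - 11) = (-2 + L)/(-11 + h))
(O(11) + u(3, T(1)))**2 = (9 + (-2 + 3)/(-11 - 3))**2 = (9 + 1/(-14))**2 = (9 - 1/14*1)**2 = (9 - 1/14)**2 = (125/14)**2 = 15625/196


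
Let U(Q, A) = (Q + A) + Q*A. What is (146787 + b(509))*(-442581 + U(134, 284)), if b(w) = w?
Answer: -59523344672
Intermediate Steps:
U(Q, A) = A + Q + A*Q (U(Q, A) = (A + Q) + A*Q = A + Q + A*Q)
(146787 + b(509))*(-442581 + U(134, 284)) = (146787 + 509)*(-442581 + (284 + 134 + 284*134)) = 147296*(-442581 + (284 + 134 + 38056)) = 147296*(-442581 + 38474) = 147296*(-404107) = -59523344672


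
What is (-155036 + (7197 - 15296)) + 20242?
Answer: -142893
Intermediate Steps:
(-155036 + (7197 - 15296)) + 20242 = (-155036 - 8099) + 20242 = -163135 + 20242 = -142893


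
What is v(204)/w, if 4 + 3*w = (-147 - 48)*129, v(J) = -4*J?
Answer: 2448/25159 ≈ 0.097301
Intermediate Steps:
w = -25159/3 (w = -4/3 + ((-147 - 48)*129)/3 = -4/3 + (-195*129)/3 = -4/3 + (1/3)*(-25155) = -4/3 - 8385 = -25159/3 ≈ -8386.3)
v(204)/w = (-4*204)/(-25159/3) = -816*(-3/25159) = 2448/25159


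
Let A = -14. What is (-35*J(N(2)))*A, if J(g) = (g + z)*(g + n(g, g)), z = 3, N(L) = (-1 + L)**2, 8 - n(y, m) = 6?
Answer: 5880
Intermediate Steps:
n(y, m) = 2 (n(y, m) = 8 - 1*6 = 8 - 6 = 2)
J(g) = (2 + g)*(3 + g) (J(g) = (g + 3)*(g + 2) = (3 + g)*(2 + g) = (2 + g)*(3 + g))
(-35*J(N(2)))*A = -35*(6 + ((-1 + 2)**2)**2 + 5*(-1 + 2)**2)*(-14) = -35*(6 + (1**2)**2 + 5*1**2)*(-14) = -35*(6 + 1**2 + 5*1)*(-14) = -35*(6 + 1 + 5)*(-14) = -35*12*(-14) = -420*(-14) = 5880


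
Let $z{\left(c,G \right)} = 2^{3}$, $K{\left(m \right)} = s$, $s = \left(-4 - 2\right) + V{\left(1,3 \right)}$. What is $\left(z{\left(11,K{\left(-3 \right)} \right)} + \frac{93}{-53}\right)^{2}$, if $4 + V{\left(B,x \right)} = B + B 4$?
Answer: $\frac{109561}{2809} \approx 39.004$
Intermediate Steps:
$V{\left(B,x \right)} = -4 + 5 B$ ($V{\left(B,x \right)} = -4 + \left(B + B 4\right) = -4 + \left(B + 4 B\right) = -4 + 5 B$)
$s = -5$ ($s = \left(-4 - 2\right) + \left(-4 + 5 \cdot 1\right) = -6 + \left(-4 + 5\right) = -6 + 1 = -5$)
$K{\left(m \right)} = -5$
$z{\left(c,G \right)} = 8$
$\left(z{\left(11,K{\left(-3 \right)} \right)} + \frac{93}{-53}\right)^{2} = \left(8 + \frac{93}{-53}\right)^{2} = \left(8 + 93 \left(- \frac{1}{53}\right)\right)^{2} = \left(8 - \frac{93}{53}\right)^{2} = \left(\frac{331}{53}\right)^{2} = \frac{109561}{2809}$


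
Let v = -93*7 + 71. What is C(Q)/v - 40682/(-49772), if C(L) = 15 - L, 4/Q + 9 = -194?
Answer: 1159535963/1465038820 ≈ 0.79147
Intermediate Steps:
v = -580 (v = -651 + 71 = -580)
Q = -4/203 (Q = 4/(-9 - 194) = 4/(-203) = 4*(-1/203) = -4/203 ≈ -0.019704)
C(Q)/v - 40682/(-49772) = (15 - 1*(-4/203))/(-580) - 40682/(-49772) = (15 + 4/203)*(-1/580) - 40682*(-1/49772) = (3049/203)*(-1/580) + 20341/24886 = -3049/117740 + 20341/24886 = 1159535963/1465038820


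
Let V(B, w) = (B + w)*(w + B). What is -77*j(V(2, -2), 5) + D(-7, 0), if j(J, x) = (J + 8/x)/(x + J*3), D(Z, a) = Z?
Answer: -791/25 ≈ -31.640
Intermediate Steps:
V(B, w) = (B + w)² (V(B, w) = (B + w)*(B + w) = (B + w)²)
j(J, x) = (J + 8/x)/(x + 3*J)
-77*j(V(2, -2), 5) + D(-7, 0) = -77*(8 + (2 - 2)²*5)/(5*(5 + 3*(2 - 2)²)) - 7 = -77*(8 + 0²*5)/(5*(5 + 3*0²)) - 7 = -77*(8 + 0*5)/(5*(5 + 3*0)) - 7 = -77*(8 + 0)/(5*(5 + 0)) - 7 = -77*8/(5*5) - 7 = -77*8/25 - 7 = -616/25 - 7 = -791/25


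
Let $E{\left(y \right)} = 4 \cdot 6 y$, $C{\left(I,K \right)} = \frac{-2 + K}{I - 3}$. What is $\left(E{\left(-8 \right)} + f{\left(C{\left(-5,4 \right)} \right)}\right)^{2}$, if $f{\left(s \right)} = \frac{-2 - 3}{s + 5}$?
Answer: $\frac{13454224}{361} \approx 37269.0$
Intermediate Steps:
$C{\left(I,K \right)} = \frac{-2 + K}{-3 + I}$
$E{\left(y \right)} = 24 y$
$f{\left(s \right)} = - \frac{5}{5 + s}$
$\left(E{\left(-8 \right)} + f{\left(C{\left(-5,4 \right)} \right)}\right)^{2} = \left(24 \left(-8\right) - \frac{5}{5 + \frac{-2 + 4}{-3 - 5}}\right)^{2} = \left(-192 - \frac{5}{5 + \frac{1}{-8} \cdot 2}\right)^{2} = \left(-192 - \frac{5}{5 - \frac{1}{4}}\right)^{2} = \left(-192 - \frac{5}{\frac{19}{4}}\right)^{2} = \left(-192 - \frac{20}{19}\right)^{2} = \left(- \frac{3668}{19}\right)^{2} = \frac{13454224}{361}$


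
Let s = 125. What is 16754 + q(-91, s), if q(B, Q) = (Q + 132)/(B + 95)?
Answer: 67273/4 ≈ 16818.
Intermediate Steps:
q(B, Q) = (132 + Q)/(95 + B)
16754 + q(-91, s) = 16754 + (132 + 125)/(95 - 91) = 16754 + 257/4 = 67273/4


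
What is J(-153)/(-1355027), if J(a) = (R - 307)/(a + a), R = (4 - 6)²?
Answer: -101/138212754 ≈ -7.3076e-7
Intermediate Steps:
R = 4 (R = (-2)² = 4)
J(a) = -303/(2*a) (J(a) = (4 - 307)/(a + a) = -303*1/(2*a) = -303/(2*a))
J(-153)/(-1355027) = -303/2/(-153)/(-1355027) = -303/2*(-1/153)*(-1/1355027) = (101/102)*(-1/1355027) = -101/138212754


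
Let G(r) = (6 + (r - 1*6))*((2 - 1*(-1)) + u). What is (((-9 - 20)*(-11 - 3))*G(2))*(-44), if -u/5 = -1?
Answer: -285824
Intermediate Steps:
u = 5 (u = -5*(-1) = 5)
G(r) = 8*r (G(r) = (6 + (r - 1*6))*((2 - 1*(-1)) + 5) = (6 + (r - 6))*((2 + 1) + 5) = (6 + (-6 + r))*(3 + 5) = r*8 = 8*r)
(((-9 - 20)*(-11 - 3))*G(2))*(-44) = (((-9 - 20)*(-11 - 3))*(8*2))*(-44) = (-29*(-14)*16)*(-44) = (406*16)*(-44) = 6496*(-44) = -285824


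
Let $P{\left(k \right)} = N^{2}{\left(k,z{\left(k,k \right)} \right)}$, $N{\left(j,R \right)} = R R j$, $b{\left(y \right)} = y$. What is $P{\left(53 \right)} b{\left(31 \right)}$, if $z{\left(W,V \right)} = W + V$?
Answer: $10993523119984$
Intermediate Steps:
$z{\left(W,V \right)} = V + W$
$N{\left(j,R \right)} = j R^{2}$ ($N{\left(j,R \right)} = R^{2} j = j R^{2}$)
$P{\left(k \right)} = 16 k^{6}$ ($P{\left(k \right)} = \left(k \left(k + k\right)^{2}\right)^{2} = \left(k \left(2 k\right)^{2}\right)^{2} = \left(k 4 k^{2}\right)^{2} = \left(4 k^{3}\right)^{2} = 16 k^{6}$)
$P{\left(53 \right)} b{\left(31 \right)} = 16 \cdot 53^{6} \cdot 31 = 16 \cdot 22164361129 \cdot 31 = 354629778064 \cdot 31 = 10993523119984$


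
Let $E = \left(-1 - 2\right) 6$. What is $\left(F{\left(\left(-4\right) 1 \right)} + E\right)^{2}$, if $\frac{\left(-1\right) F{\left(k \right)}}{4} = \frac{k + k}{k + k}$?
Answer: $484$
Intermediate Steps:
$E = -18$ ($E = \left(-3\right) 6 = -18$)
$F{\left(k \right)} = -4$ ($F{\left(k \right)} = - 4 \frac{k + k}{k + k} = - 4 \frac{2 k}{2 k} = - 4 \cdot 2 k \frac{1}{2 k} = \left(-4\right) 1 = -4$)
$\left(F{\left(\left(-4\right) 1 \right)} + E\right)^{2} = \left(-4 - 18\right)^{2} = \left(-22\right)^{2} = 484$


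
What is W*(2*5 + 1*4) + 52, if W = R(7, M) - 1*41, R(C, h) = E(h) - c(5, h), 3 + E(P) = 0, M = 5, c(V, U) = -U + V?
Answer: -564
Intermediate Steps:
c(V, U) = V - U
E(P) = -3 (E(P) = -3 + 0 = -3)
R(C, h) = -8 + h (R(C, h) = -3 - (5 - h) = -3 + (-5 + h) = -8 + h)
W = -44 (W = (-8 + 5) - 1*41 = -3 - 41 = -44)
W*(2*5 + 1*4) + 52 = -44*(2*5 + 1*4) + 52 = -44*(10 + 4) + 52 = -44*14 + 52 = -616 + 52 = -564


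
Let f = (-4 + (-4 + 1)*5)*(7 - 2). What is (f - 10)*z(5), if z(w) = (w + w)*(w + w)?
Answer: -10500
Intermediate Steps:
z(w) = 4*w² (z(w) = (2*w)*(2*w) = 4*w²)
f = -95 (f = (-4 - 3*5)*5 = (-4 - 15)*5 = -19*5 = -95)
(f - 10)*z(5) = (-95 - 10)*(4*5²) = -420*25 = -105*100 = -10500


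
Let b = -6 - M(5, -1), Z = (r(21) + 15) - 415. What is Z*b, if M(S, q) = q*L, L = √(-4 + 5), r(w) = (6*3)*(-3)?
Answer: 2270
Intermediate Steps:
r(w) = -54 (r(w) = 18*(-3) = -54)
L = 1 (L = √1 = 1)
Z = -454 (Z = (-54 + 15) - 415 = -39 - 415 = -454)
M(S, q) = q (M(S, q) = q*1 = q)
b = -5 (b = -6 - 1*(-1) = -6 + 1 = -5)
Z*b = -454*(-5) = 2270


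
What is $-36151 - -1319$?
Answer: $-34832$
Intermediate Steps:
$-36151 - -1319 = -36151 + \left(-22160 + 23479\right) = -36151 + 1319 = -34832$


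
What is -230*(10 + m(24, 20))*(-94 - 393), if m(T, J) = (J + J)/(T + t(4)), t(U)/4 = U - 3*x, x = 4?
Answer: 560050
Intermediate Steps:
t(U) = -48 + 4*U (t(U) = 4*(U - 3*4) = 4*(U - 12) = 4*(-12 + U) = -48 + 4*U)
m(T, J) = 2*J/(-32 + T) (m(T, J) = (J + J)/(T + (-48 + 4*4)) = (2*J)/(T + (-48 + 16)) = (2*J)/(T - 32) = (2*J)/(-32 + T) = 2*J/(-32 + T))
-230*(10 + m(24, 20))*(-94 - 393) = -230*(10 + 2*20/(-32 + 24))*(-94 - 393) = -230*(10 + 2*20/(-8))*(-487) = -230*(10 + 2*20*(-⅛))*(-487) = -230*(10 - 5)*(-487) = -1150*(-487) = -230*(-2435) = 560050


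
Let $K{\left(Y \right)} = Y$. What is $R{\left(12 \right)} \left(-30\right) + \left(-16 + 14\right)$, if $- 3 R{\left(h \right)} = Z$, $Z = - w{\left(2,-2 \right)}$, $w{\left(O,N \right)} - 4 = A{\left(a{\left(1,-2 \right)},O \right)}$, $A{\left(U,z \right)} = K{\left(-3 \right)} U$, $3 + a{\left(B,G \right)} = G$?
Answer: $-192$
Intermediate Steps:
$a{\left(B,G \right)} = -3 + G$
$A{\left(U,z \right)} = - 3 U$
$w{\left(O,N \right)} = 19$ ($w{\left(O,N \right)} = 4 - 3 \left(-3 - 2\right) = 4 - -15 = 4 + 15 = 19$)
$Z = -19$ ($Z = \left(-1\right) 19 = -19$)
$R{\left(h \right)} = \frac{19}{3}$ ($R{\left(h \right)} = \left(- \frac{1}{3}\right) \left(-19\right) = \frac{19}{3}$)
$R{\left(12 \right)} \left(-30\right) + \left(-16 + 14\right) = \frac{19}{3} \left(-30\right) + \left(-16 + 14\right) = -190 - 2 = -192$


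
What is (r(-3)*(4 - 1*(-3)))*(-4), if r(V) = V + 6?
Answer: -84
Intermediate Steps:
r(V) = 6 + V
(r(-3)*(4 - 1*(-3)))*(-4) = ((6 - 3)*(4 - 1*(-3)))*(-4) = (3*(4 + 3))*(-4) = (3*7)*(-4) = 21*(-4) = -84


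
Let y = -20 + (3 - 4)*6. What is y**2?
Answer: 676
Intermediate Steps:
y = -26 (y = -20 - 1*6 = -20 - 6 = -26)
y**2 = (-26)**2 = 676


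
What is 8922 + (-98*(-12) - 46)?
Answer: 10052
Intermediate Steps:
8922 + (-98*(-12) - 46) = 8922 + (1176 - 46) = 8922 + 1130 = 10052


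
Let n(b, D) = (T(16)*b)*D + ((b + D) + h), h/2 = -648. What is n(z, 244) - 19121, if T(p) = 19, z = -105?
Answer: -507058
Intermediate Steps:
h = -1296 (h = 2*(-648) = -1296)
n(b, D) = -1296 + D + b + 19*D*b (n(b, D) = (19*b)*D + ((b + D) - 1296) = 19*D*b + ((D + b) - 1296) = 19*D*b + (-1296 + D + b) = -1296 + D + b + 19*D*b)
n(z, 244) - 19121 = (-1296 + 244 - 105 + 19*244*(-105)) - 19121 = (-1296 + 244 - 105 - 486780) - 19121 = -487937 - 19121 = -507058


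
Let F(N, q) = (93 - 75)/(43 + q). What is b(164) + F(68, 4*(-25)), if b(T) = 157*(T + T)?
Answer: 978418/19 ≈ 51496.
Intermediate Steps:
b(T) = 314*T (b(T) = 157*(2*T) = 314*T)
F(N, q) = 18/(43 + q)
b(164) + F(68, 4*(-25)) = 314*164 + 18/(43 + 4*(-25)) = 51496 + 18/(43 - 100) = 51496 + 18/(-57) = 51496 + 18*(-1/57) = 51496 - 6/19 = 978418/19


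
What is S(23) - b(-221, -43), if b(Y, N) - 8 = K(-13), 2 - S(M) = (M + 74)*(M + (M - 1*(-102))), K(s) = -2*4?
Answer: -14354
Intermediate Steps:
K(s) = -8
S(M) = 2 - (74 + M)*(102 + 2*M) (S(M) = 2 - (M + 74)*(M + (M - 1*(-102))) = 2 - (74 + M)*(M + (M + 102)) = 2 - (74 + M)*(M + (102 + M)) = 2 - (74 + M)*(102 + 2*M))
b(Y, N) = 0 (b(Y, N) = 8 - 8 = 0)
S(23) - b(-221, -43) = (-7546 - 250*23 - 2*23²) - 1*0 = (-7546 - 5750 - 2*529) + 0 = (-7546 - 5750 - 1058) + 0 = -14354 + 0 = -14354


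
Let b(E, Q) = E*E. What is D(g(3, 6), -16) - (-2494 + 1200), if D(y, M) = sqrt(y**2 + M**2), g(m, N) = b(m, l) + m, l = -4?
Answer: 1314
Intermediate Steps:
b(E, Q) = E**2
g(m, N) = m + m**2 (g(m, N) = m**2 + m = m + m**2)
D(y, M) = sqrt(M**2 + y**2)
D(g(3, 6), -16) - (-2494 + 1200) = sqrt((-16)**2 + (3*(1 + 3))**2) - (-2494 + 1200) = sqrt(256 + (3*4)**2) - 1*(-1294) = sqrt(256 + 12**2) + 1294 = sqrt(256 + 144) + 1294 = sqrt(400) + 1294 = 20 + 1294 = 1314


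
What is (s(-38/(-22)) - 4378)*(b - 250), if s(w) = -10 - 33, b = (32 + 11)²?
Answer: -7069179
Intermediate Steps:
b = 1849 (b = 43² = 1849)
s(w) = -43
(s(-38/(-22)) - 4378)*(b - 250) = (-43 - 4378)*(1849 - 250) = -4421*1599 = -7069179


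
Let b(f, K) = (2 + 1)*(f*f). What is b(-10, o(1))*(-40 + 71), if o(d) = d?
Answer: 9300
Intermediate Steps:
b(f, K) = 3*f²
b(-10, o(1))*(-40 + 71) = (3*(-10)²)*(-40 + 71) = (3*100)*31 = 300*31 = 9300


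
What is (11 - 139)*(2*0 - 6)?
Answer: 768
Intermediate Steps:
(11 - 139)*(2*0 - 6) = -128*(0 - 6) = -128*(-6) = 768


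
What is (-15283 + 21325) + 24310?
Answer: 30352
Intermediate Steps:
(-15283 + 21325) + 24310 = 6042 + 24310 = 30352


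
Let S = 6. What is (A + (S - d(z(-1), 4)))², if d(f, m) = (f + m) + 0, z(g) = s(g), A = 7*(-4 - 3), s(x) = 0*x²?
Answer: 2209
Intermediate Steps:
s(x) = 0
A = -49 (A = 7*(-7) = -49)
z(g) = 0
d(f, m) = f + m
(A + (S - d(z(-1), 4)))² = (-49 + (6 - (0 + 4)))² = (-49 + (6 - 1*4))² = (-49 + (6 - 4))² = (-49 + 2)² = (-47)² = 2209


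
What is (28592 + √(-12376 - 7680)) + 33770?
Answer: 62362 + 2*I*√5014 ≈ 62362.0 + 141.62*I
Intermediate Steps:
(28592 + √(-12376 - 7680)) + 33770 = (28592 + √(-20056)) + 33770 = (28592 + 2*I*√5014) + 33770 = 62362 + 2*I*√5014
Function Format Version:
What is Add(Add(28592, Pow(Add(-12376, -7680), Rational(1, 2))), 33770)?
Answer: Add(62362, Mul(2, I, Pow(5014, Rational(1, 2)))) ≈ Add(62362., Mul(141.62, I))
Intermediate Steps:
Add(Add(28592, Pow(Add(-12376, -7680), Rational(1, 2))), 33770) = Add(Add(28592, Pow(-20056, Rational(1, 2))), 33770) = Add(Add(28592, Mul(2, I, Pow(5014, Rational(1, 2)))), 33770) = Add(62362, Mul(2, I, Pow(5014, Rational(1, 2))))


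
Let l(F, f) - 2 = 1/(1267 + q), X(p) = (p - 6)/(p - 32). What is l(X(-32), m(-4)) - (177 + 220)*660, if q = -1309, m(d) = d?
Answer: -11004757/42 ≈ -2.6202e+5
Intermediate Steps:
X(p) = (-6 + p)/(-32 + p)
l(F, f) = 83/42 (l(F, f) = 2 + 1/(1267 - 1309) = 2 + 1/(-42) = 2 - 1/42 = 83/42)
l(X(-32), m(-4)) - (177 + 220)*660 = 83/42 - (177 + 220)*660 = 83/42 - 397*660 = 83/42 - 1*262020 = 83/42 - 262020 = -11004757/42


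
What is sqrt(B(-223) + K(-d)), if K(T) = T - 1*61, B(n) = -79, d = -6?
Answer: I*sqrt(134) ≈ 11.576*I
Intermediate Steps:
K(T) = -61 + T (K(T) = T - 61 = -61 + T)
sqrt(B(-223) + K(-d)) = sqrt(-79 + (-61 - 1*(-6))) = sqrt(-79 + (-61 + 6)) = sqrt(-79 - 55) = sqrt(-134) = I*sqrt(134)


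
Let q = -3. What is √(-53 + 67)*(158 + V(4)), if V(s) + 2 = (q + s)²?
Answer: 157*√14 ≈ 587.44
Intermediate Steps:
V(s) = -2 + (-3 + s)²
√(-53 + 67)*(158 + V(4)) = √(-53 + 67)*(158 + (-2 + (-3 + 4)²)) = √14*(158 + (-2 + 1²)) = √14*(158 + (-2 + 1)) = √14*(158 - 1) = √14*157 = 157*√14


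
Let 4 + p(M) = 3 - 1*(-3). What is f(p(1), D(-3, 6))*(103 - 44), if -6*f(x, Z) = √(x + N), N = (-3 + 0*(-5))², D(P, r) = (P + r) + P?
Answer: -59*√11/6 ≈ -32.613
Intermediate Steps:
D(P, r) = r + 2*P
N = 9 (N = (-3 + 0)² = (-3)² = 9)
p(M) = 2 (p(M) = -4 + (3 - 1*(-3)) = -4 + (3 + 3) = -4 + 6 = 2)
f(x, Z) = -√(9 + x)/6 (f(x, Z) = -√(x + 9)/6 = -√(9 + x)/6)
f(p(1), D(-3, 6))*(103 - 44) = (-√(9 + 2)/6)*(103 - 44) = -√11/6*59 = -59*√11/6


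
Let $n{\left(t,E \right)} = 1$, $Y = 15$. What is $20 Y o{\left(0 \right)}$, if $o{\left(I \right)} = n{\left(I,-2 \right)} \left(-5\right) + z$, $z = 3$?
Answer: $-600$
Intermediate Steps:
$o{\left(I \right)} = -2$ ($o{\left(I \right)} = 1 \left(-5\right) + 3 = -5 + 3 = -2$)
$20 Y o{\left(0 \right)} = 20 \cdot 15 \left(-2\right) = 300 \left(-2\right) = -600$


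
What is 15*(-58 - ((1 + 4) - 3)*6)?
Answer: -1050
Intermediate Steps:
15*(-58 - ((1 + 4) - 3)*6) = 15*(-58 - (5 - 3)*6) = 15*(-58 - 2*6) = 15*(-58 - 1*12) = 15*(-58 - 12) = 15*(-70) = -1050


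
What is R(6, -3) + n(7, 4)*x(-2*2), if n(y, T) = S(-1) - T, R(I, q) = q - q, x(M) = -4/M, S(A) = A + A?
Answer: -6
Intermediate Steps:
S(A) = 2*A
R(I, q) = 0
n(y, T) = -2 - T (n(y, T) = 2*(-1) - T = -2 - T)
R(6, -3) + n(7, 4)*x(-2*2) = 0 + (-2 - 1*4)*(-4/((-2*2))) = 0 + (-2 - 4)*(-4/(-4)) = 0 - (-24)*(-1)/4 = 0 - 6*1 = 0 - 6 = -6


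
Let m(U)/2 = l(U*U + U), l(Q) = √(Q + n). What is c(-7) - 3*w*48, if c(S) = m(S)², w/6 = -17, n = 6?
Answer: 14880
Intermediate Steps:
w = -102 (w = 6*(-17) = -102)
l(Q) = √(6 + Q) (l(Q) = √(Q + 6) = √(6 + Q))
m(U) = 2*√(6 + U + U²) (m(U) = 2*√(6 + (U*U + U)) = 2*√(6 + (U² + U)) = 2*√(6 + (U + U²)) = 2*√(6 + U + U²))
c(S) = 24 + 4*S*(1 + S) (c(S) = (2*√(6 + S*(1 + S)))² = 24 + 4*S*(1 + S))
c(-7) - 3*w*48 = (24 + 4*(-7)*(1 - 7)) - 3*(-102)*48 = (24 + 4*(-7)*(-6)) + 306*48 = (24 + 168) + 14688 = 192 + 14688 = 14880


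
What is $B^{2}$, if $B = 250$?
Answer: $62500$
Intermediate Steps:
$B^{2} = 250^{2} = 62500$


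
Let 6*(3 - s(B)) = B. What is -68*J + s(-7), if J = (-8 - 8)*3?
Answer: 19609/6 ≈ 3268.2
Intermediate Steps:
s(B) = 3 - B/6
J = -48 (J = -16*3 = -48)
-68*J + s(-7) = -68*(-48) + (3 - ⅙*(-7)) = 3264 + (3 + 7/6) = 3264 + 25/6 = 19609/6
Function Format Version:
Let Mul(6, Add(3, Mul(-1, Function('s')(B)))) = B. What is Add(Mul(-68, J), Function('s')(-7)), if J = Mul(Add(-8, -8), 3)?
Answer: Rational(19609, 6) ≈ 3268.2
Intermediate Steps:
Function('s')(B) = Add(3, Mul(Rational(-1, 6), B))
J = -48 (J = Mul(-16, 3) = -48)
Add(Mul(-68, J), Function('s')(-7)) = Add(Mul(-68, -48), Add(3, Mul(Rational(-1, 6), -7))) = Add(3264, Add(3, Rational(7, 6))) = Add(3264, Rational(25, 6)) = Rational(19609, 6)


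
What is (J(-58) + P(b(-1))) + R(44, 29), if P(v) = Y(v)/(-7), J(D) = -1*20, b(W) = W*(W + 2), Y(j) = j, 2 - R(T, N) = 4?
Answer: -153/7 ≈ -21.857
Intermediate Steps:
R(T, N) = -2 (R(T, N) = 2 - 1*4 = 2 - 4 = -2)
b(W) = W*(2 + W)
J(D) = -20
P(v) = -v/7 (P(v) = v/(-7) = v*(-1/7) = -v/7)
(J(-58) + P(b(-1))) + R(44, 29) = (-20 - (-1)*(2 - 1)/7) - 2 = (-20 - (-1)/7) - 2 = (-20 - 1/7*(-1)) - 2 = (-20 + 1/7) - 2 = -139/7 - 2 = -153/7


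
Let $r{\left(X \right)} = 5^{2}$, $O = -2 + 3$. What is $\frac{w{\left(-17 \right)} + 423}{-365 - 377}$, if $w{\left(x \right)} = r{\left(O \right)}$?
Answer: $- \frac{32}{53} \approx -0.60377$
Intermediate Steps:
$O = 1$
$r{\left(X \right)} = 25$
$w{\left(x \right)} = 25$
$\frac{w{\left(-17 \right)} + 423}{-365 - 377} = \frac{25 + 423}{-365 - 377} = \frac{448}{-742} = 448 \left(- \frac{1}{742}\right) = - \frac{32}{53}$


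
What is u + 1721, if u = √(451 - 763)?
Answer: 1721 + 2*I*√78 ≈ 1721.0 + 17.664*I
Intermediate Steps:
u = 2*I*√78 (u = √(-312) = 2*I*√78 ≈ 17.664*I)
u + 1721 = 2*I*√78 + 1721 = 1721 + 2*I*√78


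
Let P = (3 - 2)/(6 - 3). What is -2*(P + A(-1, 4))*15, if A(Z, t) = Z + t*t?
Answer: -460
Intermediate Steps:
P = ⅓ (P = 1/3 = 1*(⅓) = ⅓ ≈ 0.33333)
A(Z, t) = Z + t²
-2*(P + A(-1, 4))*15 = -2*(⅓ + (-1 + 4²))*15 = -2*(⅓ + (-1 + 16))*15 = -2*(⅓ + 15)*15 = -2*46/3*15 = -92/3*15 = -460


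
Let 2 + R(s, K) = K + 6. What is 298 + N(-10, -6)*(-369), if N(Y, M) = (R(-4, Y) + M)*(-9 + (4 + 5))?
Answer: 298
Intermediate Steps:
R(s, K) = 4 + K (R(s, K) = -2 + (K + 6) = -2 + (6 + K) = 4 + K)
N(Y, M) = 0 (N(Y, M) = ((4 + Y) + M)*(-9 + (4 + 5)) = (4 + M + Y)*(-9 + 9) = (4 + M + Y)*0 = 0)
298 + N(-10, -6)*(-369) = 298 + 0*(-369) = 298 + 0 = 298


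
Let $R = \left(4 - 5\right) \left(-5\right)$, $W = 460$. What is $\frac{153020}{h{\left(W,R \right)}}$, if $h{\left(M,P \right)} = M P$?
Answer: $\frac{7651}{115} \approx 66.53$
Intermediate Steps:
$R = 5$ ($R = \left(-1\right) \left(-5\right) = 5$)
$\frac{153020}{h{\left(W,R \right)}} = \frac{153020}{460 \cdot 5} = \frac{153020}{2300} = 153020 \cdot \frac{1}{2300} = \frac{7651}{115}$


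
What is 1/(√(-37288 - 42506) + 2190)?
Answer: 365/812649 - I*√8866/1625298 ≈ 0.00044915 - 5.7934e-5*I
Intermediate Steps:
1/(√(-37288 - 42506) + 2190) = 1/(√(-79794) + 2190) = 1/(3*I*√8866 + 2190) = 1/(2190 + 3*I*√8866)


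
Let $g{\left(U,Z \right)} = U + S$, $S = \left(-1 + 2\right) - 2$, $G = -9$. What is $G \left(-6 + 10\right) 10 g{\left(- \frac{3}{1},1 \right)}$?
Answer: $1440$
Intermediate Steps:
$S = -1$ ($S = 1 - 2 = -1$)
$g{\left(U,Z \right)} = -1 + U$ ($g{\left(U,Z \right)} = U - 1 = -1 + U$)
$G \left(-6 + 10\right) 10 g{\left(- \frac{3}{1},1 \right)} = - 9 \left(-6 + 10\right) 10 \left(-1 - \frac{3}{1}\right) = \left(-9\right) 4 \cdot 10 \left(-1 - 3\right) = - 36 \cdot 10 \left(-1 - 3\right) = - 36 \cdot 10 \left(-4\right) = \left(-36\right) \left(-40\right) = 1440$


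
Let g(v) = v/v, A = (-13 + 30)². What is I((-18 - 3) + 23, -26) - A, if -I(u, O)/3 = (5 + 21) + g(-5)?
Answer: -370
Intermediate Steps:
A = 289 (A = 17² = 289)
g(v) = 1
I(u, O) = -81 (I(u, O) = -3*((5 + 21) + 1) = -3*(26 + 1) = -3*27 = -81)
I((-18 - 3) + 23, -26) - A = -81 - 1*289 = -81 - 289 = -370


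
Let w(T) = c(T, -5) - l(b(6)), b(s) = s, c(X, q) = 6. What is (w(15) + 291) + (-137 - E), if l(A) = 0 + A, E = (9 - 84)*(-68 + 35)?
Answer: -2321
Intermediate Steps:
E = 2475 (E = -75*(-33) = 2475)
l(A) = A
w(T) = 0 (w(T) = 6 - 1*6 = 6 - 6 = 0)
(w(15) + 291) + (-137 - E) = (0 + 291) + (-137 - 1*2475) = 291 + (-137 - 2475) = 291 - 2612 = -2321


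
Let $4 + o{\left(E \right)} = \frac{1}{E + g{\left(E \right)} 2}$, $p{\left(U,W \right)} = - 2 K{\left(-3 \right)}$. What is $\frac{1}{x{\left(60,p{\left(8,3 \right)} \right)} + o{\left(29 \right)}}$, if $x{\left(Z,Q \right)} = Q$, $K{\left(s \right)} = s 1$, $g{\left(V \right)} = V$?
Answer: $\frac{87}{175} \approx 0.49714$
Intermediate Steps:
$K{\left(s \right)} = s$
$p{\left(U,W \right)} = 6$ ($p{\left(U,W \right)} = \left(-2\right) \left(-3\right) = 6$)
$o{\left(E \right)} = -4 + \frac{1}{3 E}$ ($o{\left(E \right)} = -4 + \frac{1}{E + E 2} = -4 + \frac{1}{E + 2 E} = -4 + \frac{1}{3 E}$)
$\frac{1}{x{\left(60,p{\left(8,3 \right)} \right)} + o{\left(29 \right)}} = \frac{1}{6 - \left(4 - \frac{1}{3 \cdot 29}\right)} = \frac{1}{6 + \left(-4 + \frac{1}{3} \cdot \frac{1}{29}\right)} = \frac{1}{6 + \left(-4 + \frac{1}{87}\right)} = \frac{1}{6 - \frac{347}{87}} = \frac{1}{\frac{175}{87}} = \frac{87}{175}$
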